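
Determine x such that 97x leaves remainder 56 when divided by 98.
x ≡ 42 (mod 98)

gcd(97, 98) = 1, which divides 56, so solutions exist.
Find 97^(-1) mod 98 by the extended Euclidean algorithm:
98 = 1 × 97 + 1  ⟹  1 = (1)·98 + (-1)·97
So (-1)·97 ≡ 1 (mod 98), i.e. 97^(-1) ≡ -1 ≡ 97 (mod 98).
x ≡ 97 × 56 = 5432 ≡ 42 (mod 98).
Check: 97 × 42 = 4074 ≡ 56 (mod 98).
Unique solution: x ≡ 42 (mod 98)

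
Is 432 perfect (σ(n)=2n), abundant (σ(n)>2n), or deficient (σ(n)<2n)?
abundant

Proper divisors of 432: sum = 1 + 2 + 3 + 4 + 6 + 8 + 9 + 12 + ... + 72 + 108 + 144 + 216 (19 divisors) = 808
Since 808 > 432, 432 is abundant.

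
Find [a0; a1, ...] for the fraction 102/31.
[3; 3, 2, 4]

Euclidean algorithm steps:
102 = 3 × 31 + 9
31 = 3 × 9 + 4
9 = 2 × 4 + 1
4 = 4 × 1 + 0
Continued fraction: [3; 3, 2, 4]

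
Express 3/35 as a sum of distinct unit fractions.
1/12 + 1/420

Greedy algorithm:
3/35: ceiling(35/3) = 12, use 1/12
1/420: ceiling(420/1) = 420, use 1/420
Result: 3/35 = 1/12 + 1/420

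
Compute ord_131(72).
130

131 is prime, so ord(72) divides φ(131) = 130.
Divisors of 130: 1, 2, 5, 10, 13, 26, 65, 130.
Repeated squaring: 72^1 ≡ 72, 72^2 ≡ 75, 72^4 ≡ 123, 72^8 ≡ 64, 72^16 ≡ 35, 72^32 ≡ 46, 72^64 ≡ 20, 72^128 ≡ 7 (mod 131).
Test 72^d mod 131 for each divisor d in increasing order:
72^1 ≡ 72
72^2 ≡ 75
72^5 = 72^4·72^1 ≡ 79
72^10 = 72^8·72^2 ≡ 84
72^13 = 72^8·72^4·72^1 ≡ 78
72^26 = 72^16·72^8·72^2 ≡ 58
72^65 = 72^64·72^1 ≡ 130
72^130 = 72^128·72^2 ≡ 1  ← first divisor giving 1
The order is 130.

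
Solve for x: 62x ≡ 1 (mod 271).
153

gcd(62, 271) = 1, so the inverse exists.
Extended Euclidean algorithm on (271, 62):
271 = 4 × 62 + 23  ⟹  23 = (1)·271 + (-4)·62
62 = 2 × 23 + 16  ⟹  16 = (-2)·271 + (9)·62
23 = 1 × 16 + 7  ⟹  7 = (3)·271 + (-13)·62
16 = 2 × 7 + 2  ⟹  2 = (-8)·271 + (35)·62
7 = 3 × 2 + 1  ⟹  1 = (27)·271 + (-118)·62
So (-118)·62 ≡ 1 (mod 271), i.e. 62^(-1) ≡ -118 ≡ 153 (mod 271).
Check: 62 × 153 = 9486 ≡ 1 (mod 271)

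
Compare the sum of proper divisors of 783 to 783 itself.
deficient

Proper divisors of 783: sum = 1 + 3 + 9 + 27 + 29 + 87 + 261 = 417
Since 417 < 783, 783 is deficient.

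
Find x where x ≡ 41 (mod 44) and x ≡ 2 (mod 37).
261

Using Chinese Remainder Theorem:
M = 44 × 37 = 1628
M1 = 37, M2 = 44
y1 = 37^(-1) mod 44 = 25
y2 = 44^(-1) mod 37 = 16
x = (41×37×25 + 2×44×16) mod 1628 = 261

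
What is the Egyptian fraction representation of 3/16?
1/6 + 1/48

Greedy algorithm:
3/16: ceiling(16/3) = 6, use 1/6
1/48: ceiling(48/1) = 48, use 1/48
Result: 3/16 = 1/6 + 1/48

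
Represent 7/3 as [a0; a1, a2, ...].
[2; 3]

Euclidean algorithm steps:
7 = 2 × 3 + 1
3 = 3 × 1 + 0
Continued fraction: [2; 3]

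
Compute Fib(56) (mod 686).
147

Matrix identity: Q^n = [[F_(n+1), F_n], [F_n, F_(n-1)]] with Q = [[1,1],[1,0]].
n = 56 = 111000₂. Square-and-multiply, entries mod 686:
Q^1 = [[1,1],[1,0]]
Q^3 = (Q^1)²·Q = [[3,2],[2,1]]
Q^7 = (Q^3)²·Q = [[21,13],[13,8]]
Q^14 = (Q^7)² = [[610,377],[377,233]]
Q^28 = (Q^14)² = [[415,193],[193,222]]
Q^56 = (Q^28)² = [[244,147],[147,97]]
F_56 mod 686 = Q^56[0][1] = 147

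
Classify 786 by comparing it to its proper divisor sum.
abundant

Proper divisors of 786: sum = 1 + 2 + 3 + 6 + 131 + 262 + 393 = 798
Since 798 > 786, 786 is abundant.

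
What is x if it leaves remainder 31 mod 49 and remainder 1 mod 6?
31

Using Chinese Remainder Theorem:
M = 49 × 6 = 294
M1 = 6, M2 = 49
y1 = 6^(-1) mod 49 = 41
y2 = 49^(-1) mod 6 = 1
x = (31×6×41 + 1×49×1) mod 294 = 31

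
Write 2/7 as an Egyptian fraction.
1/4 + 1/28

Greedy algorithm:
2/7: ceiling(7/2) = 4, use 1/4
1/28: ceiling(28/1) = 28, use 1/28
Result: 2/7 = 1/4 + 1/28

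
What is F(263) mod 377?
89

Matrix identity: Q^n = [[F_(n+1), F_n], [F_n, F_(n-1)]] with Q = [[1,1],[1,0]].
n = 263 = 100000111₂. Square-and-multiply, entries mod 377:
Q^1 = [[1,1],[1,0]]
Q^2 = (Q^1)² = [[2,1],[1,1]]
Q^4 = (Q^2)² = [[5,3],[3,2]]
Q^8 = (Q^4)² = [[34,21],[21,13]]
Q^16 = (Q^8)² = [[89,233],[233,233]]
Q^32 = (Q^16)² = [[5,3],[3,2]]
Q^65 = (Q^32)²·Q = [[55,34],[34,21]]
Q^131 = (Q^65)²·Q = [[356,34],[34,322]]
Q^263 = (Q^131)²·Q = [[144,89],[89,55]]
F_263 mod 377 = Q^263[0][1] = 89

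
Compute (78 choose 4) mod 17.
6

Using Lucas' theorem:
Write n=78 and k=4 in base 17:
n in base 17: [4, 10]
k in base 17: [0, 4]
C(78,4) mod 17 = ∏ C(n_i, k_i) mod 17
Digit binomials (mod 17): C(4,0) = 1; C(10,4) = 210 ≡ 6
Product: 1 × 6 = 6 ≡ 6 (mod 17)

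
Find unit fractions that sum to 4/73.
1/19 + 1/463 + 1/321091 + 1/206198539471

Greedy algorithm:
4/73: ceiling(73/4) = 19, use 1/19
3/1387: ceiling(1387/3) = 463, use 1/463
2/642181: ceiling(642181/2) = 321091, use 1/321091
1/206198539471: ceiling(206198539471/1) = 206198539471, use 1/206198539471
Result: 4/73 = 1/19 + 1/463 + 1/321091 + 1/206198539471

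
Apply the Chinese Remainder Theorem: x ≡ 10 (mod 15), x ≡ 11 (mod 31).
445

Using Chinese Remainder Theorem:
M = 15 × 31 = 465
M1 = 31, M2 = 15
y1 = 31^(-1) mod 15 = 1
y2 = 15^(-1) mod 31 = 29
x = (10×31×1 + 11×15×29) mod 465 = 445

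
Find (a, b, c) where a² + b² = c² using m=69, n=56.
(1625, 7728, 7897)

Euclid's formula: a = m² - n², b = 2mn, c = m² + n²
m = 69, n = 56
a = 69² - 56² = 4761 - 3136 = 1625
b = 2 × 69 × 56 = 7728
c = 69² + 56² = 4761 + 3136 = 7897
Verification: 1625² + 7728² = 2640625 + 59721984 = 62362609 = 7897² ✓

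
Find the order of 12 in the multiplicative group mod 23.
11

23 is prime, so ord(12) divides φ(23) = 22.
Divisors of 22: 1, 2, 11, 22.
Repeated squaring: 12^1 ≡ 12, 12^2 ≡ 6, 12^4 ≡ 13, 12^8 ≡ 8, 12^16 ≡ 18 (mod 23).
Test 12^d mod 23 for each divisor d in increasing order:
12^1 ≡ 12
12^2 ≡ 6
12^11 = 12^8·12^2·12^1 ≡ 1  ← first divisor giving 1
The order is 11.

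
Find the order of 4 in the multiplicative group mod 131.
65

131 is prime, so ord(4) divides φ(131) = 130.
Divisors of 130: 1, 2, 5, 10, 13, 26, 65, 130.
Repeated squaring: 4^1 ≡ 4, 4^2 ≡ 16, 4^4 ≡ 125, 4^8 ≡ 36, 4^16 ≡ 117, 4^32 ≡ 65, 4^64 ≡ 33, 4^128 ≡ 41 (mod 131).
Test 4^d mod 131 for each divisor d in increasing order:
4^1 ≡ 4
4^2 ≡ 16
4^5 = 4^4·4^1 ≡ 107
4^10 = 4^8·4^2 ≡ 52
4^13 = 4^8·4^4·4^1 ≡ 53
4^26 = 4^16·4^8·4^2 ≡ 58
4^65 = 4^64·4^1 ≡ 1  ← first divisor giving 1
The order is 65.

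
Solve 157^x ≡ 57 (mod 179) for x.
88

Baby-step giant-step with step n = ⌈√179⌉ = 14.
Baby steps 157^j mod 179 (j:value) for j=0..13: 0:1, 1:157, 2:126, 3:92, 4:124, 5:136, 6:51, 7:131, 8:161, 9:38, 10:59, 11:134, 12:95, 13:58.
Giant-step multiplier: 157^(-14) ≡ 157^(178-14) = 157^164 ≡ 70 (mod 179).
Giant steps γ_i = 57·70^i mod 179: γ_0=57, γ_1=52, γ_2=60, γ_3=83, γ_4=82, γ_5=12, γ_6=124 (in table at j=4).
x = i·n + j = 6·14 + 4 = 88.
Check: 157^88 ≡ 57 (mod 179).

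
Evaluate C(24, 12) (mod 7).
0

Using Lucas' theorem:
Write n=24 and k=12 in base 7:
n in base 7: [3, 3]
k in base 7: [1, 5]
C(24,12) mod 7 = ∏ C(n_i, k_i) mod 7
Digit binomials (mod 7): C(3,1) = 3; C(3,5) = 0 (k_i > n_i)
Product: 3 × 0 = 0 ≡ 0 (mod 7)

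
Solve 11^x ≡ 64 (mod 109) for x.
90

Baby-step giant-step with step n = ⌈√109⌉ = 11.
Baby steps 11^j mod 109 (j:value) for j=0..10: 0:1, 1:11, 2:12, 3:23, 4:35, 5:58, 6:93, 7:42, 8:26, 9:68, 10:94.
Giant-step multiplier: 11^(-11) ≡ 11^(108-11) = 11^97 ≡ 72 (mod 109).
Giant steps γ_i = 64·72^i mod 109: γ_0=64, γ_1=30, γ_2=89, γ_3=86, γ_4=88, γ_5=14, γ_6=27, γ_7=91, γ_8=12 (in table at j=2).
x = i·n + j = 8·11 + 2 = 90.
Check: 11^90 ≡ 64 (mod 109).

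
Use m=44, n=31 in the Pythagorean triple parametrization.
(975, 2728, 2897)

Euclid's formula: a = m² - n², b = 2mn, c = m² + n²
m = 44, n = 31
a = 44² - 31² = 1936 - 961 = 975
b = 2 × 44 × 31 = 2728
c = 44² + 31² = 1936 + 961 = 2897
Verification: 975² + 2728² = 950625 + 7441984 = 8392609 = 2897² ✓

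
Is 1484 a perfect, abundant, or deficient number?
abundant

Proper divisors of 1484: sum = 1 + 2 + 4 + 7 + 14 + 28 + 53 + 106 + 212 + 371 + 742 = 1540
Since 1540 > 1484, 1484 is abundant.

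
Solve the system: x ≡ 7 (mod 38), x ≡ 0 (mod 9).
45

Using Chinese Remainder Theorem:
M = 38 × 9 = 342
M1 = 9, M2 = 38
y1 = 9^(-1) mod 38 = 17
y2 = 38^(-1) mod 9 = 5
x = (7×9×17 + 0×38×5) mod 342 = 45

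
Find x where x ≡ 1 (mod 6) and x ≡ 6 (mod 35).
181

Using Chinese Remainder Theorem:
M = 6 × 35 = 210
M1 = 35, M2 = 6
y1 = 35^(-1) mod 6 = 5
y2 = 6^(-1) mod 35 = 6
x = (1×35×5 + 6×6×6) mod 210 = 181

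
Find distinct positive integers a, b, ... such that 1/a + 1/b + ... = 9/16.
1/2 + 1/16

Greedy algorithm:
9/16: ceiling(16/9) = 2, use 1/2
1/16: ceiling(16/1) = 16, use 1/16
Result: 9/16 = 1/2 + 1/16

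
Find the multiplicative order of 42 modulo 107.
53

107 is prime, so ord(42) divides φ(107) = 106.
Divisors of 106: 1, 2, 53, 106.
Repeated squaring: 42^1 ≡ 42, 42^2 ≡ 52, 42^4 ≡ 29, 42^8 ≡ 92, 42^16 ≡ 11, 42^32 ≡ 14, 42^64 ≡ 89 (mod 107).
Test 42^d mod 107 for each divisor d in increasing order:
42^1 ≡ 42
42^2 ≡ 52
42^53 = 42^32·42^16·42^4·42^1 ≡ 1  ← first divisor giving 1
The order is 53.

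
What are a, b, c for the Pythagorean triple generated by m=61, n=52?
(1017, 6344, 6425)

Euclid's formula: a = m² - n², b = 2mn, c = m² + n²
m = 61, n = 52
a = 61² - 52² = 3721 - 2704 = 1017
b = 2 × 61 × 52 = 6344
c = 61² + 52² = 3721 + 2704 = 6425
Verification: 1017² + 6344² = 1034289 + 40246336 = 41280625 = 6425² ✓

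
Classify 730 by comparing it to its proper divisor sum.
deficient

Proper divisors of 730: sum = 1 + 2 + 5 + 10 + 73 + 146 + 365 = 602
Since 602 < 730, 730 is deficient.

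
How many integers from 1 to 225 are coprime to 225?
120

225 = 3^2 × 5^2
φ(n) = n × ∏(1 - 1/p) for each prime p dividing n
φ(225) = 225 × (1 - 1/3) × (1 - 1/5) = 120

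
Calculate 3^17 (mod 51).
3

Repeated squaring. Binary of 17 = 10001.
3^1 ≡ 3 (mod 51); 3^2 ≡ 9 (mod 51); 3^4 ≡ 30 (mod 51); 3^8 ≡ 33 (mod 51); 3^16 ≡ 18 (mod 51)
3^17 = 3^1 × 3^16 ≡ 3 (mod 51)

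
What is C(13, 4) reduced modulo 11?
0

Using Lucas' theorem:
Write n=13 and k=4 in base 11:
n in base 11: [1, 2]
k in base 11: [0, 4]
C(13,4) mod 11 = ∏ C(n_i, k_i) mod 11
Digit binomials (mod 11): C(1,0) = 1; C(2,4) = 0 (k_i > n_i)
Product: 1 × 0 = 0 ≡ 0 (mod 11)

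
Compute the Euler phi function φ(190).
72

190 = 2 × 5 × 19
φ(n) = n × ∏(1 - 1/p) for each prime p dividing n
φ(190) = 190 × (1 - 1/2) × (1 - 1/5) × (1 - 1/19) = 72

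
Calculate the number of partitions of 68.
3087735

p(n) counts ways to write n as a sum of positive integers (order ignored).
Euler's pentagonal recurrence: p(k) = p(k-1) + p(k-2) - p(k-5) - p(k-7) + p(k-12) + p(k-15) - ... (offsets j(3j∓1)/2, signs ++--, p(0)=1, p(<0)=0).
DP table for k = 0..67: p(0)=1, p(1)=1, p(2)=2, p(3)=3, p(4)=5, p(5)=7, p(6)=11, p(7)=15, p(8)=22, p(9)=30, p(10)=42, p(11)=56, p(12)=77, p(13)=101, p(14)=135, p(15)=176, p(16)=231, p(17)=297, p(18)=385, p(19)=490, p(20)=627, p(21)=792, p(22)=1002, p(23)=1255, p(24)=1575, p(25)=1958, p(26)=2436, p(27)=3010, p(28)=3718, p(29)=4565, p(30)=5604, p(31)=6842, p(32)=8349, p(33)=10143, p(34)=12310, p(35)=14883, p(36)=17977, p(37)=21637, p(38)=26015, p(39)=31185, p(40)=37338, p(41)=44583, p(42)=53174, p(43)=63261, p(44)=75175, p(45)=89134, p(46)=105558, p(47)=124754, p(48)=147273, p(49)=173525, p(50)=204226, p(51)=239943, p(52)=281589, p(53)=329931, p(54)=386155, p(55)=451276, p(56)=526823, p(57)=614154, p(58)=715220, p(59)=831820, p(60)=966467, p(61)=1121505, p(62)=1300156, p(63)=1505499, p(64)=1741630, p(65)=2012558, p(66)=2323520, p(67)=2679689.
Final step: p(68) = p(67) + p(66) - p(63) - p(61) + p(56) + p(53) - p(46) - p(42) + p(33) + p(28) - p(17) - p(11)
= 2679689 + 2323520 - 1505499 - 1121505 + 526823 + 329931 - 105558 - 53174 + 10143 + 3718 - 297 - 56
= 3087735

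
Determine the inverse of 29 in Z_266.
211

gcd(29, 266) = 1, so the inverse exists.
Extended Euclidean algorithm on (266, 29):
266 = 9 × 29 + 5  ⟹  5 = (1)·266 + (-9)·29
29 = 5 × 5 + 4  ⟹  4 = (-5)·266 + (46)·29
5 = 1 × 4 + 1  ⟹  1 = (6)·266 + (-55)·29
So (-55)·29 ≡ 1 (mod 266), i.e. 29^(-1) ≡ -55 ≡ 211 (mod 266).
Check: 29 × 211 = 6119 ≡ 1 (mod 266)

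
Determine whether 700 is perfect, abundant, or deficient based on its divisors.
abundant

Proper divisors of 700: sum = 1 + 2 + 4 + 5 + 7 + 10 + 14 + 20 + ... + 100 + 140 + 175 + 350 (17 divisors) = 1036
Since 1036 > 700, 700 is abundant.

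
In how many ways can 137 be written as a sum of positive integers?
11097645016

p(n) counts ways to write n as a sum of positive integers (order ignored).
Euler's pentagonal recurrence: p(k) = p(k-1) + p(k-2) - p(k-5) - p(k-7) + p(k-12) + p(k-15) - ... (offsets j(3j∓1)/2, signs ++--, p(0)=1, p(<0)=0).
DP table for k = 0..136: p(0)=1, p(1)=1, p(2)=2, p(3)=3, p(4)=5, p(5)=7, p(6)=11, p(7)=15, p(8)=22, p(9)=30, p(10)=42, p(11)=56, p(12)=77, p(13)=101, p(14)=135, p(15)=176, p(16)=231, p(17)=297, p(18)=385, p(19)=490, p(20)=627, p(21)=792, p(22)=1002, p(23)=1255, p(24)=1575, p(25)=1958, p(26)=2436, p(27)=3010, p(28)=3718, p(29)=4565, p(30)=5604, p(31)=6842, p(32)=8349, p(33)=10143, p(34)=12310, p(35)=14883, p(36)=17977, p(37)=21637, p(38)=26015, p(39)=31185, p(40)=37338, p(41)=44583, p(42)=53174, p(43)=63261, p(44)=75175, p(45)=89134, p(46)=105558, p(47)=124754, p(48)=147273, p(49)=173525, p(50)=204226, p(51)=239943, p(52)=281589, p(53)=329931, p(54)=386155, p(55)=451276, p(56)=526823, p(57)=614154, p(58)=715220, p(59)=831820, p(60)=966467, p(61)=1121505, p(62)=1300156, p(63)=1505499, p(64)=1741630, p(65)=2012558, p(66)=2323520, p(67)=2679689, p(68)=3087735, p(69)=3554345, p(70)=4087968, p(71)=4697205, p(72)=5392783, p(73)=6185689, p(74)=7089500, p(75)=8118264, p(76)=9289091, p(77)=10619863, p(78)=12132164, p(79)=13848650, p(80)=15796476, p(81)=18004327, p(82)=20506255, p(83)=23338469, p(84)=26543660, p(85)=30167357, p(86)=34262962, p(87)=38887673, p(88)=44108109, p(89)=49995925, p(90)=56634173, p(91)=64112359, p(92)=72533807, p(93)=82010177, p(94)=92669720, p(95)=104651419, p(96)=118114304, p(97)=133230930, p(98)=150198136, p(99)=169229875, p(100)=190569292, p(101)=214481126, p(102)=241265379, p(103)=271248950, p(104)=304801365, p(105)=342325709, p(106)=384276336, p(107)=431149389, p(108)=483502844, p(109)=541946240, p(110)=607163746, p(111)=679903203, p(112)=761002156, p(113)=851376628, p(114)=952050665, p(115)=1064144451, p(116)=1188908248, p(117)=1327710076, p(118)=1482074143, p(119)=1653668665, p(120)=1844349560, p(121)=2056148051, p(122)=2291320912, p(123)=2552338241, p(124)=2841940500, p(125)=3163127352, p(126)=3519222692, p(127)=3913864295, p(128)=4351078600, p(129)=4835271870, p(130)=5371315400, p(131)=5964539504, p(132)=6620830889, p(133)=7346629512, p(134)=8149040695, p(135)=9035836076, p(136)=10015581680.
Final step: p(137) = p(136) + p(135) - p(132) - p(130) + p(125) + p(122) - p(115) - p(111) + p(102) + p(97) - p(86) - p(80) + p(67) + p(60) - p(45) - p(37) + p(20) + p(11)
= 10015581680 + 9035836076 - 6620830889 - 5371315400 + 3163127352 + 2291320912 - 1064144451 - 679903203 + 241265379 + 133230930 - 34262962 - 15796476 + 2679689 + 966467 - 89134 - 21637 + 627 + 56
= 11097645016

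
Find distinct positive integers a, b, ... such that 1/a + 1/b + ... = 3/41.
1/14 + 1/574

Greedy algorithm:
3/41: ceiling(41/3) = 14, use 1/14
1/574: ceiling(574/1) = 574, use 1/574
Result: 3/41 = 1/14 + 1/574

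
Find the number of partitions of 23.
1255

p(n) counts ways to write n as a sum of positive integers (order ignored).
Euler's pentagonal recurrence: p(k) = p(k-1) + p(k-2) - p(k-5) - p(k-7) + p(k-12) + p(k-15) - ... (offsets j(3j∓1)/2, signs ++--, p(0)=1, p(<0)=0).
DP table for k = 0..22: p(0)=1, p(1)=1, p(2)=2, p(3)=3, p(4)=5, p(5)=7, p(6)=11, p(7)=15, p(8)=22, p(9)=30, p(10)=42, p(11)=56, p(12)=77, p(13)=101, p(14)=135, p(15)=176, p(16)=231, p(17)=297, p(18)=385, p(19)=490, p(20)=627, p(21)=792, p(22)=1002.
Final step: p(23) = p(22) + p(21) - p(18) - p(16) + p(11) + p(8) - p(1)
= 1002 + 792 - 385 - 231 + 56 + 22 - 1
= 1255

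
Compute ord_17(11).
16

17 is prime, so ord(11) divides φ(17) = 16.
Divisors of 16: 1, 2, 4, 8, 16.
Repeated squaring: 11^1 ≡ 11, 11^2 ≡ 2, 11^4 ≡ 4, 11^8 ≡ 16, 11^16 ≡ 1 (mod 17).
Test 11^d mod 17 for each divisor d in increasing order:
11^1 ≡ 11
11^2 ≡ 2
11^4 ≡ 4
11^8 ≡ 16
11^16 ≡ 1  ← first divisor giving 1
The order is 16.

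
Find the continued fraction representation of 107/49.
[2; 5, 2, 4]

Euclidean algorithm steps:
107 = 2 × 49 + 9
49 = 5 × 9 + 4
9 = 2 × 4 + 1
4 = 4 × 1 + 0
Continued fraction: [2; 5, 2, 4]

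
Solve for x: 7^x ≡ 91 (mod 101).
75

Baby-step giant-step with step n = ⌈√101⌉ = 11.
Baby steps 7^j mod 101 (j:value) for j=0..10: 0:1, 1:7, 2:49, 3:40, 4:78, 5:41, 6:85, 7:90, 8:24, 9:67, 10:65.
Giant-step multiplier: 7^(-11) ≡ 7^(100-11) = 7^89 ≡ 2 (mod 101).
Giant steps γ_i = 91·2^i mod 101: γ_0=91, γ_1=81, γ_2=61, γ_3=21, γ_4=42, γ_5=84, γ_6=67 (in table at j=9).
x = i·n + j = 6·11 + 9 = 75.
Check: 7^75 ≡ 91 (mod 101).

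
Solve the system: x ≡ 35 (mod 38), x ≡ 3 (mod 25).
453

Using Chinese Remainder Theorem:
M = 38 × 25 = 950
M1 = 25, M2 = 38
y1 = 25^(-1) mod 38 = 35
y2 = 38^(-1) mod 25 = 2
x = (35×25×35 + 3×38×2) mod 950 = 453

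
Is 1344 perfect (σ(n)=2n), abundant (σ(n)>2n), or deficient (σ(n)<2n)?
abundant

Proper divisors of 1344: sum = 1 + 2 + 3 + 4 + 6 + 7 + 8 + 12 + ... + 224 + 336 + 448 + 672 (27 divisors) = 2720
Since 2720 > 1344, 1344 is abundant.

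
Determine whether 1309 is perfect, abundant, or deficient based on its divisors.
deficient

Proper divisors of 1309: sum = 1 + 7 + 11 + 17 + 77 + 119 + 187 = 419
Since 419 < 1309, 1309 is deficient.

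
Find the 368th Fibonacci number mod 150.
141

Matrix identity: Q^n = [[F_(n+1), F_n], [F_n, F_(n-1)]] with Q = [[1,1],[1,0]].
n = 368 = 101110000₂. Square-and-multiply, entries mod 150:
Q^1 = [[1,1],[1,0]]
Q^2 = (Q^1)² = [[2,1],[1,1]]
Q^5 = (Q^2)²·Q = [[8,5],[5,3]]
Q^11 = (Q^5)²·Q = [[144,89],[89,55]]
Q^23 = (Q^11)²·Q = [[18,7],[7,11]]
Q^46 = (Q^23)² = [[73,53],[53,20]]
Q^92 = (Q^46)² = [[38,129],[129,59]]
Q^184 = (Q^92)² = [[85,63],[63,22]]
Q^368 = (Q^184)² = [[94,141],[141,103]]
F_368 mod 150 = Q^368[0][1] = 141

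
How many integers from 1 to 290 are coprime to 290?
112

290 = 2 × 5 × 29
φ(n) = n × ∏(1 - 1/p) for each prime p dividing n
φ(290) = 290 × (1 - 1/2) × (1 - 1/5) × (1 - 1/29) = 112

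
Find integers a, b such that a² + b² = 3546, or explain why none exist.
39² + 45² (a=39, b=45)

Factorization: 3546 = 2 × 3^2 × 197
By Fermat: n is sum of two squares iff every prime p ≡ 3 (mod 4) appears to even power.
All primes ≡ 3 (mod 4) appear to even power.
Search a = 0, 1, 2, … for 3546 - a² a perfect square: first hit at a = 39: 3546 - 1521 = 2025 = 45².
3546 = 39² + 45² = 1521 + 2025 ✓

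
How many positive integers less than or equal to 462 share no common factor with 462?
120

462 = 2 × 3 × 7 × 11
φ(n) = n × ∏(1 - 1/p) for each prime p dividing n
φ(462) = 462 × (1 - 1/2) × (1 - 1/3) × (1 - 1/7) × (1 - 1/11) = 120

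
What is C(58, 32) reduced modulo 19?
0

Using Lucas' theorem:
Write n=58 and k=32 in base 19:
n in base 19: [3, 1]
k in base 19: [1, 13]
C(58,32) mod 19 = ∏ C(n_i, k_i) mod 19
Digit binomials (mod 19): C(3,1) = 3; C(1,13) = 0 (k_i > n_i)
Product: 3 × 0 = 0 ≡ 0 (mod 19)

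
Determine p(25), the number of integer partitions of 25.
1958

p(n) counts ways to write n as a sum of positive integers (order ignored).
Euler's pentagonal recurrence: p(k) = p(k-1) + p(k-2) - p(k-5) - p(k-7) + p(k-12) + p(k-15) - ... (offsets j(3j∓1)/2, signs ++--, p(0)=1, p(<0)=0).
DP table for k = 0..24: p(0)=1, p(1)=1, p(2)=2, p(3)=3, p(4)=5, p(5)=7, p(6)=11, p(7)=15, p(8)=22, p(9)=30, p(10)=42, p(11)=56, p(12)=77, p(13)=101, p(14)=135, p(15)=176, p(16)=231, p(17)=297, p(18)=385, p(19)=490, p(20)=627, p(21)=792, p(22)=1002, p(23)=1255, p(24)=1575.
Final step: p(25) = p(24) + p(23) - p(20) - p(18) + p(13) + p(10) - p(3)
= 1575 + 1255 - 627 - 385 + 101 + 42 - 3
= 1958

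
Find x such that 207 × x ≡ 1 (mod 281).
262

gcd(207, 281) = 1, so the inverse exists.
Extended Euclidean algorithm on (281, 207):
281 = 1 × 207 + 74  ⟹  74 = (1)·281 + (-1)·207
207 = 2 × 74 + 59  ⟹  59 = (-2)·281 + (3)·207
74 = 1 × 59 + 15  ⟹  15 = (3)·281 + (-4)·207
59 = 3 × 15 + 14  ⟹  14 = (-11)·281 + (15)·207
15 = 1 × 14 + 1  ⟹  1 = (14)·281 + (-19)·207
So (-19)·207 ≡ 1 (mod 281), i.e. 207^(-1) ≡ -19 ≡ 262 (mod 281).
Check: 207 × 262 = 54234 ≡ 1 (mod 281)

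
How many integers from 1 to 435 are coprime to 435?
224

435 = 3 × 5 × 29
φ(n) = n × ∏(1 - 1/p) for each prime p dividing n
φ(435) = 435 × (1 - 1/3) × (1 - 1/5) × (1 - 1/29) = 224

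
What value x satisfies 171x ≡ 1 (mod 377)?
280

gcd(171, 377) = 1, so the inverse exists.
Extended Euclidean algorithm on (377, 171):
377 = 2 × 171 + 35  ⟹  35 = (1)·377 + (-2)·171
171 = 4 × 35 + 31  ⟹  31 = (-4)·377 + (9)·171
35 = 1 × 31 + 4  ⟹  4 = (5)·377 + (-11)·171
31 = 7 × 4 + 3  ⟹  3 = (-39)·377 + (86)·171
4 = 1 × 3 + 1  ⟹  1 = (44)·377 + (-97)·171
So (-97)·171 ≡ 1 (mod 377), i.e. 171^(-1) ≡ -97 ≡ 280 (mod 377).
Check: 171 × 280 = 47880 ≡ 1 (mod 377)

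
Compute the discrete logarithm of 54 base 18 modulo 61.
43

Baby-step giant-step with step n = ⌈√61⌉ = 8.
Baby steps 18^j mod 61 (j:value) for j=0..7: 0:1, 1:18, 2:19, 3:37, 4:56, 5:32, 6:27, 7:59.
Giant-step multiplier: 18^(-8) ≡ 18^(60-8) = 18^52 ≡ 22 (mod 61).
Giant steps γ_i = 54·22^i mod 61: γ_0=54, γ_1=29, γ_2=28, γ_3=6, γ_4=10, γ_5=37 (in table at j=3).
x = i·n + j = 5·8 + 3 = 43.
Check: 18^43 ≡ 54 (mod 61).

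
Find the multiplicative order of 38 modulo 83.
41

83 is prime, so ord(38) divides φ(83) = 82.
Divisors of 82: 1, 2, 41, 82.
Repeated squaring: 38^1 ≡ 38, 38^2 ≡ 33, 38^4 ≡ 10, 38^8 ≡ 17, 38^16 ≡ 40, 38^32 ≡ 23, 38^64 ≡ 31 (mod 83).
Test 38^d mod 83 for each divisor d in increasing order:
38^1 ≡ 38
38^2 ≡ 33
38^41 = 38^32·38^8·38^1 ≡ 1  ← first divisor giving 1
The order is 41.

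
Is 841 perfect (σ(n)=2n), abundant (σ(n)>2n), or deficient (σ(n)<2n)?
deficient

Proper divisors of 841: sum = 1 + 29 = 30
Since 30 < 841, 841 is deficient.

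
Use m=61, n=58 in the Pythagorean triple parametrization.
(357, 7076, 7085)

Euclid's formula: a = m² - n², b = 2mn, c = m² + n²
m = 61, n = 58
a = 61² - 58² = 3721 - 3364 = 357
b = 2 × 61 × 58 = 7076
c = 61² + 58² = 3721 + 3364 = 7085
Verification: 357² + 7076² = 127449 + 50069776 = 50197225 = 7085² ✓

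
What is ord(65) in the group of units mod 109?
108

109 is prime, so ord(65) divides φ(109) = 108.
Divisors of 108: 1, 2, 3, 4, 6, 9, 12, 18, 27, 36, 54, 108.
Repeated squaring: 65^1 ≡ 65, 65^2 ≡ 83, 65^4 ≡ 22, 65^8 ≡ 48, 65^16 ≡ 15, 65^32 ≡ 7, 65^64 ≡ 49 (mod 109).
Test 65^d mod 109 for each divisor d in increasing order:
65^1 ≡ 65
65^2 ≡ 83
65^3 = 65^2·65^1 ≡ 54
65^4 ≡ 22
65^6 = 65^4·65^2 ≡ 82
65^9 = 65^8·65^1 ≡ 68
65^12 = 65^8·65^4 ≡ 75
65^18 = 65^16·65^2 ≡ 46
65^27 = 65^16·65^8·65^2·65^1 ≡ 76
65^36 = 65^32·65^4 ≡ 45
65^54 = 65^32·65^16·65^4·65^2 ≡ 108
65^108 = 65^64·65^32·65^8·65^4 ≡ 1  ← first divisor giving 1
The order is 108.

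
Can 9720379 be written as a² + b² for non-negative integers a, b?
Not possible

Factorization: 9720379 = 17 × 83^3
By Fermat: n is sum of two squares iff every prime p ≡ 3 (mod 4) appears to even power.
Prime(s) ≡ 3 (mod 4) with odd exponent: [(83, 3)]
Therefore 9720379 cannot be expressed as a² + b².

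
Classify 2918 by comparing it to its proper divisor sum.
deficient

Proper divisors of 2918: sum = 1 + 2 + 1459 = 1462
Since 1462 < 2918, 2918 is deficient.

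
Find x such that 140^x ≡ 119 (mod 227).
57

Baby-step giant-step with step n = ⌈√227⌉ = 16.
Baby steps 140^j mod 227 (j:value) for j=0..15: 0:1, 1:140, 2:78, 3:24, 4:182, 5:56, 6:122, 7:55, 8:209, 9:204, 10:185, 11:22, 12:129, 13:127, 14:74, 15:145.
Giant-step multiplier: 140^(-16) ≡ 140^(226-16) = 140^210 ≡ 110 (mod 227).
Giant steps γ_i = 119·110^i mod 227: γ_0=119, γ_1=151, γ_2=39, γ_3=204 (in table at j=9).
x = i·n + j = 3·16 + 9 = 57.
Check: 140^57 ≡ 119 (mod 227).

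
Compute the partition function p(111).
679903203

p(n) counts ways to write n as a sum of positive integers (order ignored).
Euler's pentagonal recurrence: p(k) = p(k-1) + p(k-2) - p(k-5) - p(k-7) + p(k-12) + p(k-15) - ... (offsets j(3j∓1)/2, signs ++--, p(0)=1, p(<0)=0).
DP table for k = 0..110: p(0)=1, p(1)=1, p(2)=2, p(3)=3, p(4)=5, p(5)=7, p(6)=11, p(7)=15, p(8)=22, p(9)=30, p(10)=42, p(11)=56, p(12)=77, p(13)=101, p(14)=135, p(15)=176, p(16)=231, p(17)=297, p(18)=385, p(19)=490, p(20)=627, p(21)=792, p(22)=1002, p(23)=1255, p(24)=1575, p(25)=1958, p(26)=2436, p(27)=3010, p(28)=3718, p(29)=4565, p(30)=5604, p(31)=6842, p(32)=8349, p(33)=10143, p(34)=12310, p(35)=14883, p(36)=17977, p(37)=21637, p(38)=26015, p(39)=31185, p(40)=37338, p(41)=44583, p(42)=53174, p(43)=63261, p(44)=75175, p(45)=89134, p(46)=105558, p(47)=124754, p(48)=147273, p(49)=173525, p(50)=204226, p(51)=239943, p(52)=281589, p(53)=329931, p(54)=386155, p(55)=451276, p(56)=526823, p(57)=614154, p(58)=715220, p(59)=831820, p(60)=966467, p(61)=1121505, p(62)=1300156, p(63)=1505499, p(64)=1741630, p(65)=2012558, p(66)=2323520, p(67)=2679689, p(68)=3087735, p(69)=3554345, p(70)=4087968, p(71)=4697205, p(72)=5392783, p(73)=6185689, p(74)=7089500, p(75)=8118264, p(76)=9289091, p(77)=10619863, p(78)=12132164, p(79)=13848650, p(80)=15796476, p(81)=18004327, p(82)=20506255, p(83)=23338469, p(84)=26543660, p(85)=30167357, p(86)=34262962, p(87)=38887673, p(88)=44108109, p(89)=49995925, p(90)=56634173, p(91)=64112359, p(92)=72533807, p(93)=82010177, p(94)=92669720, p(95)=104651419, p(96)=118114304, p(97)=133230930, p(98)=150198136, p(99)=169229875, p(100)=190569292, p(101)=214481126, p(102)=241265379, p(103)=271248950, p(104)=304801365, p(105)=342325709, p(106)=384276336, p(107)=431149389, p(108)=483502844, p(109)=541946240, p(110)=607163746.
Final step: p(111) = p(110) + p(109) - p(106) - p(104) + p(99) + p(96) - p(89) - p(85) + p(76) + p(71) - p(60) - p(54) + p(41) + p(34) - p(19) - p(11)
= 607163746 + 541946240 - 384276336 - 304801365 + 169229875 + 118114304 - 49995925 - 30167357 + 9289091 + 4697205 - 966467 - 386155 + 44583 + 12310 - 490 - 56
= 679903203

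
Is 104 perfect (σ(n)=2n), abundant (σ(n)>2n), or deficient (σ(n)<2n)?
abundant

Proper divisors of 104: sum = 1 + 2 + 4 + 8 + 13 + 26 + 52 = 106
Since 106 > 104, 104 is abundant.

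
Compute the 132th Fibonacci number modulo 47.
3

Matrix identity: Q^n = [[F_(n+1), F_n], [F_n, F_(n-1)]] with Q = [[1,1],[1,0]].
n = 132 = 10000100₂. Square-and-multiply, entries mod 47:
Q^1 = [[1,1],[1,0]]
Q^2 = (Q^1)² = [[2,1],[1,1]]
Q^4 = (Q^2)² = [[5,3],[3,2]]
Q^8 = (Q^4)² = [[34,21],[21,13]]
Q^16 = (Q^8)² = [[46,0],[0,46]]
Q^33 = (Q^16)²·Q = [[1,1],[1,0]]
Q^66 = (Q^33)² = [[2,1],[1,1]]
Q^132 = (Q^66)² = [[5,3],[3,2]]
F_132 mod 47 = Q^132[0][1] = 3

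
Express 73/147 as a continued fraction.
[0; 2, 73]

Euclidean algorithm steps:
73 = 0 × 147 + 73
147 = 2 × 73 + 1
73 = 73 × 1 + 0
Continued fraction: [0; 2, 73]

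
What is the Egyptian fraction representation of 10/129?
1/13 + 1/1677

Greedy algorithm:
10/129: ceiling(129/10) = 13, use 1/13
1/1677: ceiling(1677/1) = 1677, use 1/1677
Result: 10/129 = 1/13 + 1/1677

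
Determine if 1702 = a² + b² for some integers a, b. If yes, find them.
Not possible

Factorization: 1702 = 2 × 23 × 37
By Fermat: n is sum of two squares iff every prime p ≡ 3 (mod 4) appears to even power.
Prime(s) ≡ 3 (mod 4) with odd exponent: [(23, 1)]
Therefore 1702 cannot be expressed as a² + b².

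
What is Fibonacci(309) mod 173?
127

Matrix identity: Q^n = [[F_(n+1), F_n], [F_n, F_(n-1)]] with Q = [[1,1],[1,0]].
n = 309 = 100110101₂. Square-and-multiply, entries mod 173:
Q^1 = [[1,1],[1,0]]
Q^2 = (Q^1)² = [[2,1],[1,1]]
Q^4 = (Q^2)² = [[5,3],[3,2]]
Q^9 = (Q^4)²·Q = [[55,34],[34,21]]
Q^19 = (Q^9)²·Q = [[18,29],[29,162]]
Q^38 = (Q^19)² = [[127,30],[30,97]]
Q^77 = (Q^38)²·Q = [[48,75],[75,146]]
Q^154 = (Q^77)² = [[144,18],[18,126]]
Q^309 = (Q^154)²·Q = [[143,127],[127,16]]
F_309 mod 173 = Q^309[0][1] = 127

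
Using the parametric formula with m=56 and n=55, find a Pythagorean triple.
(111, 6160, 6161)

Euclid's formula: a = m² - n², b = 2mn, c = m² + n²
m = 56, n = 55
a = 56² - 55² = 3136 - 3025 = 111
b = 2 × 56 × 55 = 6160
c = 56² + 55² = 3136 + 3025 = 6161
Verification: 111² + 6160² = 12321 + 37945600 = 37957921 = 6161² ✓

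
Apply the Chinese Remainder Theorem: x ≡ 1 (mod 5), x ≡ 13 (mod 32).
141

Using Chinese Remainder Theorem:
M = 5 × 32 = 160
M1 = 32, M2 = 5
y1 = 32^(-1) mod 5 = 3
y2 = 5^(-1) mod 32 = 13
x = (1×32×3 + 13×5×13) mod 160 = 141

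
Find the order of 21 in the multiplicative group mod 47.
23

47 is prime, so ord(21) divides φ(47) = 46.
Divisors of 46: 1, 2, 23, 46.
Repeated squaring: 21^1 ≡ 21, 21^2 ≡ 18, 21^4 ≡ 42, 21^8 ≡ 25, 21^16 ≡ 14, 21^32 ≡ 8 (mod 47).
Test 21^d mod 47 for each divisor d in increasing order:
21^1 ≡ 21
21^2 ≡ 18
21^23 = 21^16·21^4·21^2·21^1 ≡ 1  ← first divisor giving 1
The order is 23.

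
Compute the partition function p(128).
4351078600

p(n) counts ways to write n as a sum of positive integers (order ignored).
Euler's pentagonal recurrence: p(k) = p(k-1) + p(k-2) - p(k-5) - p(k-7) + p(k-12) + p(k-15) - ... (offsets j(3j∓1)/2, signs ++--, p(0)=1, p(<0)=0).
DP table for k = 0..127: p(0)=1, p(1)=1, p(2)=2, p(3)=3, p(4)=5, p(5)=7, p(6)=11, p(7)=15, p(8)=22, p(9)=30, p(10)=42, p(11)=56, p(12)=77, p(13)=101, p(14)=135, p(15)=176, p(16)=231, p(17)=297, p(18)=385, p(19)=490, p(20)=627, p(21)=792, p(22)=1002, p(23)=1255, p(24)=1575, p(25)=1958, p(26)=2436, p(27)=3010, p(28)=3718, p(29)=4565, p(30)=5604, p(31)=6842, p(32)=8349, p(33)=10143, p(34)=12310, p(35)=14883, p(36)=17977, p(37)=21637, p(38)=26015, p(39)=31185, p(40)=37338, p(41)=44583, p(42)=53174, p(43)=63261, p(44)=75175, p(45)=89134, p(46)=105558, p(47)=124754, p(48)=147273, p(49)=173525, p(50)=204226, p(51)=239943, p(52)=281589, p(53)=329931, p(54)=386155, p(55)=451276, p(56)=526823, p(57)=614154, p(58)=715220, p(59)=831820, p(60)=966467, p(61)=1121505, p(62)=1300156, p(63)=1505499, p(64)=1741630, p(65)=2012558, p(66)=2323520, p(67)=2679689, p(68)=3087735, p(69)=3554345, p(70)=4087968, p(71)=4697205, p(72)=5392783, p(73)=6185689, p(74)=7089500, p(75)=8118264, p(76)=9289091, p(77)=10619863, p(78)=12132164, p(79)=13848650, p(80)=15796476, p(81)=18004327, p(82)=20506255, p(83)=23338469, p(84)=26543660, p(85)=30167357, p(86)=34262962, p(87)=38887673, p(88)=44108109, p(89)=49995925, p(90)=56634173, p(91)=64112359, p(92)=72533807, p(93)=82010177, p(94)=92669720, p(95)=104651419, p(96)=118114304, p(97)=133230930, p(98)=150198136, p(99)=169229875, p(100)=190569292, p(101)=214481126, p(102)=241265379, p(103)=271248950, p(104)=304801365, p(105)=342325709, p(106)=384276336, p(107)=431149389, p(108)=483502844, p(109)=541946240, p(110)=607163746, p(111)=679903203, p(112)=761002156, p(113)=851376628, p(114)=952050665, p(115)=1064144451, p(116)=1188908248, p(117)=1327710076, p(118)=1482074143, p(119)=1653668665, p(120)=1844349560, p(121)=2056148051, p(122)=2291320912, p(123)=2552338241, p(124)=2841940500, p(125)=3163127352, p(126)=3519222692, p(127)=3913864295.
Final step: p(128) = p(127) + p(126) - p(123) - p(121) + p(116) + p(113) - p(106) - p(102) + p(93) + p(88) - p(77) - p(71) + p(58) + p(51) - p(36) - p(28) + p(11) + p(2)
= 3913864295 + 3519222692 - 2552338241 - 2056148051 + 1188908248 + 851376628 - 384276336 - 241265379 + 82010177 + 44108109 - 10619863 - 4697205 + 715220 + 239943 - 17977 - 3718 + 56 + 2
= 4351078600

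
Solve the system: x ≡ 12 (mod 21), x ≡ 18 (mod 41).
264

Using Chinese Remainder Theorem:
M = 21 × 41 = 861
M1 = 41, M2 = 21
y1 = 41^(-1) mod 21 = 20
y2 = 21^(-1) mod 41 = 2
x = (12×41×20 + 18×21×2) mod 861 = 264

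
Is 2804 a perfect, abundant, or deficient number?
deficient

Proper divisors of 2804: sum = 1 + 2 + 4 + 701 + 1402 = 2110
Since 2110 < 2804, 2804 is deficient.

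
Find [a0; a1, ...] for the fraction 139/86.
[1; 1, 1, 1, 1, 1, 1, 6]

Euclidean algorithm steps:
139 = 1 × 86 + 53
86 = 1 × 53 + 33
53 = 1 × 33 + 20
33 = 1 × 20 + 13
20 = 1 × 13 + 7
13 = 1 × 7 + 6
7 = 1 × 6 + 1
6 = 6 × 1 + 0
Continued fraction: [1; 1, 1, 1, 1, 1, 1, 6]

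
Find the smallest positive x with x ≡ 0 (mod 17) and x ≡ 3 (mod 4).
51

Using Chinese Remainder Theorem:
M = 17 × 4 = 68
M1 = 4, M2 = 17
y1 = 4^(-1) mod 17 = 13
y2 = 17^(-1) mod 4 = 1
x = (0×4×13 + 3×17×1) mod 68 = 51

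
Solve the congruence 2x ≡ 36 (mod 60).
x ≡ 18 (mod 30)

gcd(2, 60) = 2, which divides 36, so solutions exist.
Divide through by 2: x ≡ 18 (mod 30).
The coefficient of x is now 1, so x ≡ 18 (mod 30).
Check: 2 × 18 = 36 ≡ 36 (mod 60).
x ≡ 18 (mod 30), giving 2 solutions mod 60.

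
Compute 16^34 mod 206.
46

Repeated squaring. Binary of 34 = 100010.
16^1 ≡ 16 (mod 206); 16^2 ≡ 50 (mod 206); 16^4 ≡ 28 (mod 206); 16^8 ≡ 166 (mod 206); 16^16 ≡ 158 (mod 206); 16^32 ≡ 38 (mod 206)
16^34 = 16^2 × 16^32 ≡ 46 (mod 206)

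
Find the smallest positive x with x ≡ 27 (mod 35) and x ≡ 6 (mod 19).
272

Using Chinese Remainder Theorem:
M = 35 × 19 = 665
M1 = 19, M2 = 35
y1 = 19^(-1) mod 35 = 24
y2 = 35^(-1) mod 19 = 6
x = (27×19×24 + 6×35×6) mod 665 = 272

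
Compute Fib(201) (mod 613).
305

Matrix identity: Q^n = [[F_(n+1), F_n], [F_n, F_(n-1)]] with Q = [[1,1],[1,0]].
n = 201 = 11001001₂. Square-and-multiply, entries mod 613:
Q^1 = [[1,1],[1,0]]
Q^3 = (Q^1)²·Q = [[3,2],[2,1]]
Q^6 = (Q^3)² = [[13,8],[8,5]]
Q^12 = (Q^6)² = [[233,144],[144,89]]
Q^25 = (Q^12)²·Q = [[19,239],[239,393]]
Q^50 = (Q^25)² = [[473,388],[388,85]]
Q^100 = (Q^50)² = [[343,115],[115,228]]
Q^201 = (Q^100)²·Q = [[379,305],[305,74]]
F_201 mod 613 = Q^201[0][1] = 305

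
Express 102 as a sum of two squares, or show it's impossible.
Not possible

Factorization: 102 = 2 × 3 × 17
By Fermat: n is sum of two squares iff every prime p ≡ 3 (mod 4) appears to even power.
Prime(s) ≡ 3 (mod 4) with odd exponent: [(3, 1)]
Therefore 102 cannot be expressed as a² + b².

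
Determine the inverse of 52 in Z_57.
34

gcd(52, 57) = 1, so the inverse exists.
Extended Euclidean algorithm on (57, 52):
57 = 1 × 52 + 5  ⟹  5 = (1)·57 + (-1)·52
52 = 10 × 5 + 2  ⟹  2 = (-10)·57 + (11)·52
5 = 2 × 2 + 1  ⟹  1 = (21)·57 + (-23)·52
So (-23)·52 ≡ 1 (mod 57), i.e. 52^(-1) ≡ -23 ≡ 34 (mod 57).
Check: 52 × 34 = 1768 ≡ 1 (mod 57)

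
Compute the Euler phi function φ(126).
36

126 = 2 × 3^2 × 7
φ(n) = n × ∏(1 - 1/p) for each prime p dividing n
φ(126) = 126 × (1 - 1/2) × (1 - 1/3) × (1 - 1/7) = 36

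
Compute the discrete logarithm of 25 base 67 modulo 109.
88

Baby-step giant-step with step n = ⌈√109⌉ = 11.
Baby steps 67^j mod 109 (j:value) for j=0..10: 0:1, 1:67, 2:20, 3:32, 4:73, 5:95, 6:43, 7:47, 8:97, 9:68, 10:87.
Giant-step multiplier: 67^(-11) ≡ 67^(108-11) = 67^97 ≡ 65 (mod 109).
Giant steps γ_i = 25·65^i mod 109: γ_0=25, γ_1=99, γ_2=4, γ_3=42, γ_4=5, γ_5=107, γ_6=88, γ_7=52, γ_8=1 (in table at j=0).
x = i·n + j = 8·11 + 0 = 88.
Check: 67^88 ≡ 25 (mod 109).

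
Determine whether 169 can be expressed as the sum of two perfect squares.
0² + 13² (a=0, b=13)

Factorization: 169 = 13^2
By Fermat: n is sum of two squares iff every prime p ≡ 3 (mod 4) appears to even power.
All primes ≡ 3 (mod 4) appear to even power.
Search a = 0, 1, 2, … for 169 - a² a perfect square: first hit at a = 0: 169 - 0 = 169 = 13².
169 = 0² + 13² = 0 + 169 ✓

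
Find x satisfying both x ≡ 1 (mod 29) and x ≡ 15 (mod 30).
465

Using Chinese Remainder Theorem:
M = 29 × 30 = 870
M1 = 30, M2 = 29
y1 = 30^(-1) mod 29 = 1
y2 = 29^(-1) mod 30 = 29
x = (1×30×1 + 15×29×29) mod 870 = 465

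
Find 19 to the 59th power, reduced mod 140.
59

Repeated squaring. Binary of 59 = 111011.
19^1 ≡ 19 (mod 140); 19^2 ≡ 81 (mod 140); 19^4 ≡ 121 (mod 140); 19^8 ≡ 81 (mod 140); 19^16 ≡ 121 (mod 140); 19^32 ≡ 81 (mod 140)
19^59 = 19^1 × 19^2 × 19^8 × 19^16 × 19^32 ≡ 59 (mod 140)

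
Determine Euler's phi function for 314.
156

314 = 2 × 157
φ(n) = n × ∏(1 - 1/p) for each prime p dividing n
φ(314) = 314 × (1 - 1/2) × (1 - 1/157) = 156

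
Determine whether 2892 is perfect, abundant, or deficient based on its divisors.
abundant

Proper divisors of 2892: sum = 1 + 2 + 3 + 4 + 6 + 12 + 241 + 482 + 723 + 964 + 1446 = 3884
Since 3884 > 2892, 2892 is abundant.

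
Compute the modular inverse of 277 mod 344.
77

gcd(277, 344) = 1, so the inverse exists.
Extended Euclidean algorithm on (344, 277):
344 = 1 × 277 + 67  ⟹  67 = (1)·344 + (-1)·277
277 = 4 × 67 + 9  ⟹  9 = (-4)·344 + (5)·277
67 = 7 × 9 + 4  ⟹  4 = (29)·344 + (-36)·277
9 = 2 × 4 + 1  ⟹  1 = (-62)·344 + (77)·277
So (77)·277 ≡ 1 (mod 344), i.e. 277^(-1) ≡ 77 (mod 344).
Check: 277 × 77 = 21329 ≡ 1 (mod 344)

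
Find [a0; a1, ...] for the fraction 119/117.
[1; 58, 2]

Euclidean algorithm steps:
119 = 1 × 117 + 2
117 = 58 × 2 + 1
2 = 2 × 1 + 0
Continued fraction: [1; 58, 2]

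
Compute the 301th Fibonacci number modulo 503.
146

Matrix identity: Q^n = [[F_(n+1), F_n], [F_n, F_(n-1)]] with Q = [[1,1],[1,0]].
n = 301 = 100101101₂. Square-and-multiply, entries mod 503:
Q^1 = [[1,1],[1,0]]
Q^2 = (Q^1)² = [[2,1],[1,1]]
Q^4 = (Q^2)² = [[5,3],[3,2]]
Q^9 = (Q^4)²·Q = [[55,34],[34,21]]
Q^18 = (Q^9)² = [[157,69],[69,88]]
Q^37 = (Q^18)²·Q = [[39,236],[236,306]]
Q^75 = (Q^37)²·Q = [[312,378],[378,437]]
Q^150 = (Q^75)² = [[297,436],[436,364]]
Q^301 = (Q^150)²·Q = [[123,146],[146,480]]
F_301 mod 503 = Q^301[0][1] = 146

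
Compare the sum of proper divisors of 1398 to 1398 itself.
abundant

Proper divisors of 1398: sum = 1 + 2 + 3 + 6 + 233 + 466 + 699 = 1410
Since 1410 > 1398, 1398 is abundant.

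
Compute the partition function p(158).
88751778802

p(n) counts ways to write n as a sum of positive integers (order ignored).
Euler's pentagonal recurrence: p(k) = p(k-1) + p(k-2) - p(k-5) - p(k-7) + p(k-12) + p(k-15) - ... (offsets j(3j∓1)/2, signs ++--, p(0)=1, p(<0)=0).
DP table for k = 0..157: p(0)=1, p(1)=1, p(2)=2, p(3)=3, p(4)=5, p(5)=7, p(6)=11, p(7)=15, p(8)=22, p(9)=30, p(10)=42, p(11)=56, p(12)=77, p(13)=101, p(14)=135, p(15)=176, p(16)=231, p(17)=297, p(18)=385, p(19)=490, p(20)=627, p(21)=792, p(22)=1002, p(23)=1255, p(24)=1575, p(25)=1958, p(26)=2436, p(27)=3010, p(28)=3718, p(29)=4565, p(30)=5604, p(31)=6842, p(32)=8349, p(33)=10143, p(34)=12310, p(35)=14883, p(36)=17977, p(37)=21637, p(38)=26015, p(39)=31185, p(40)=37338, p(41)=44583, p(42)=53174, p(43)=63261, p(44)=75175, p(45)=89134, p(46)=105558, p(47)=124754, p(48)=147273, p(49)=173525, p(50)=204226, p(51)=239943, p(52)=281589, p(53)=329931, p(54)=386155, p(55)=451276, p(56)=526823, p(57)=614154, p(58)=715220, p(59)=831820, p(60)=966467, p(61)=1121505, p(62)=1300156, p(63)=1505499, p(64)=1741630, p(65)=2012558, p(66)=2323520, p(67)=2679689, p(68)=3087735, p(69)=3554345, p(70)=4087968, p(71)=4697205, p(72)=5392783, p(73)=6185689, p(74)=7089500, p(75)=8118264, p(76)=9289091, p(77)=10619863, p(78)=12132164, p(79)=13848650, p(80)=15796476, p(81)=18004327, p(82)=20506255, p(83)=23338469, p(84)=26543660, p(85)=30167357, p(86)=34262962, p(87)=38887673, p(88)=44108109, p(89)=49995925, p(90)=56634173, p(91)=64112359, p(92)=72533807, p(93)=82010177, p(94)=92669720, p(95)=104651419, p(96)=118114304, p(97)=133230930, p(98)=150198136, p(99)=169229875, p(100)=190569292, p(101)=214481126, p(102)=241265379, p(103)=271248950, p(104)=304801365, p(105)=342325709, p(106)=384276336, p(107)=431149389, p(108)=483502844, p(109)=541946240, p(110)=607163746, p(111)=679903203, p(112)=761002156, p(113)=851376628, p(114)=952050665, p(115)=1064144451, p(116)=1188908248, p(117)=1327710076, p(118)=1482074143, p(119)=1653668665, p(120)=1844349560, p(121)=2056148051, p(122)=2291320912, p(123)=2552338241, p(124)=2841940500, p(125)=3163127352, p(126)=3519222692, p(127)=3913864295, p(128)=4351078600, p(129)=4835271870, p(130)=5371315400, p(131)=5964539504, p(132)=6620830889, p(133)=7346629512, p(134)=8149040695, p(135)=9035836076, p(136)=10015581680, p(137)=11097645016, p(138)=12292341831, p(139)=13610949895, p(140)=15065878135, p(141)=16670689208, p(142)=18440293320, p(143)=20390982757, p(144)=22540654445, p(145)=24908858009, p(146)=27517052599, p(147)=30388671978, p(148)=33549419497, p(149)=37027355200, p(150)=40853235313, p(151)=45060624582, p(152)=49686288421, p(153)=54770336324, p(154)=60356673280, p(155)=66493182097, p(156)=73232243759, p(157)=80630964769.
Final step: p(158) = p(157) + p(156) - p(153) - p(151) + p(146) + p(143) - p(136) - p(132) + p(123) + p(118) - p(107) - p(101) + p(88) + p(81) - p(66) - p(58) + p(41) + p(32) - p(13) - p(3)
= 80630964769 + 73232243759 - 54770336324 - 45060624582 + 27517052599 + 20390982757 - 10015581680 - 6620830889 + 2552338241 + 1482074143 - 431149389 - 214481126 + 44108109 + 18004327 - 2323520 - 715220 + 44583 + 8349 - 101 - 3
= 88751778802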